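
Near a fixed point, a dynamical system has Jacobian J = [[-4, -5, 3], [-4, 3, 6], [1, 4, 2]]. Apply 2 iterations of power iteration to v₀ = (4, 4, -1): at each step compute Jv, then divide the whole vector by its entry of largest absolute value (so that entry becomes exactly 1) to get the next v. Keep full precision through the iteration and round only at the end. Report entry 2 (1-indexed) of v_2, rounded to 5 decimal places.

0.90000

Jv0 = (-39.000000, -10.000000, 18.000000); divide by -39.000000 → v1 = (1.000000, 0.256410, -0.461538)
Jv1 = (-6.666667, -6.000000, 1.102564); divide by -6.666667 → v2 = (1.000000, 0.900000, -0.165385)
Requested entry of v2: 234/260 = 0.90000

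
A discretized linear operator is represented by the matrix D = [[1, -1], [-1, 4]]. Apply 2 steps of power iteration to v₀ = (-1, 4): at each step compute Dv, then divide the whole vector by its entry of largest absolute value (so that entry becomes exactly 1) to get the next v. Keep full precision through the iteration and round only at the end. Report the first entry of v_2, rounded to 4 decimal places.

Dv0 = (-5.00000, 17.00000); divide by 17.00000 → v1 = (-0.29412, 1.00000)
Dv1 = (-1.29412, 4.29412); divide by 4.29412 → v2 = (-0.30137, 1.00000)
Requested entry of v2: -22/73 = -0.3014

-0.3014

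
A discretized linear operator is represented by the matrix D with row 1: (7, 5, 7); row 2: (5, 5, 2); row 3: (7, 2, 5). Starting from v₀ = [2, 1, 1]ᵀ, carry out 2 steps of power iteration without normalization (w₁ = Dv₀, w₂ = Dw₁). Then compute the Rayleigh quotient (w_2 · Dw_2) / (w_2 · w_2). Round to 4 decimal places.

λ ≈ 15.5651

w1 = Dv₀ = (26, 17, 21)
w2 = Dw1 = (414, 257, 321)
Dw2 = (6430, 3997, 5017)
w2·Dw2 = 414·6430 + 257·3997 + 321·5017 = 5299706; w2·w2 = 414·414 + 257·257 + 321·321 = 340486
λ ≈ 5299706/340486 = 15.5651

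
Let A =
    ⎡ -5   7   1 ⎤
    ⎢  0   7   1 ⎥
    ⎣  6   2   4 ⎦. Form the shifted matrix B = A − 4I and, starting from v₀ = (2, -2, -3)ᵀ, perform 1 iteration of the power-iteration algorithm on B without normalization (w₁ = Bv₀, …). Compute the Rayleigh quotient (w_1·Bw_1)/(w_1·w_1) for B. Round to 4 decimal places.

B = A − 4I has rows (-9, 7, 1); (0, 3, 1); (6, 2, 0)
w1 = Bv₀ = ((-9)·2 + 7·(-2) + 1·(-3); 0·2 + 3·(-2) + 1·(-3); 6·2 + 2·(-2) + 0·(-3)) = (-35, -9, 8)
Bw1 = (260, -19, -228)
w1·Bw1 = -10753; w1·w1 = 1370; μ ≈ -10753/1370 = -7.8489

-7.8489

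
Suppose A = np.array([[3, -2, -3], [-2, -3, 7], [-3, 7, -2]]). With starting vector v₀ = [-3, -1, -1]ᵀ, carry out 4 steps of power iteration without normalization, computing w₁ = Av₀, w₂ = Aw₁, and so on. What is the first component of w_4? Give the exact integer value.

w1 = Av₀ = (3·(-3) + (-2)·(-1) + (-3)·(-1); (-2)·(-3) + (-3)·(-1) + 7·(-1); (-3)·(-3) + 7·(-1) + (-2)·(-1)) = (-4, 2, 4)
w2 = Aw1 = (3·(-4) + (-2)·2 + (-3)·4; (-2)·(-4) + (-3)·2 + 7·4; (-3)·(-4) + 7·2 + (-2)·4) = (-28, 30, 18)
w3 = Aw2 = (-198, 92, 258)
w4 = Aw3 = (-1552, 1926, 722)
The requested component of w4 is -1552.

-1552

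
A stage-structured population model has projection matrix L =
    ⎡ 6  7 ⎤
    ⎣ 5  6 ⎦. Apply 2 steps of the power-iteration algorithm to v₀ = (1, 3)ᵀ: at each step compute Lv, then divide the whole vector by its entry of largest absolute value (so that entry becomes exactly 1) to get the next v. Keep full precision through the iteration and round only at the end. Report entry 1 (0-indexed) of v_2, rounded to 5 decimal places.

0.84520

Lv0 = (27.000000, 23.000000); divide by 27.000000 → v1 = (1.000000, 0.851852)
Lv1 = (11.962963, 10.111111); divide by 11.962963 → v2 = (1.000000, 0.845201)
Requested entry of v2: 273/323 = 0.84520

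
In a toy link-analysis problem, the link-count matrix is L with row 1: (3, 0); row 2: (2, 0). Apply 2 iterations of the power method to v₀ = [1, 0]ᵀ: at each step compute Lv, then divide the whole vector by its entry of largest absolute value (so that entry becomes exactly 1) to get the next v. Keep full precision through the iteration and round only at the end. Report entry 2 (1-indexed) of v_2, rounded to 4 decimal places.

Lv0 = (3.00000, 2.00000); divide by 3.00000 → v1 = (1.00000, 0.66667)
Lv1 = (3.00000, 2.00000); divide by 3.00000 → v2 = (1.00000, 0.66667)
Requested entry of v2: 6/9 = 0.6667

0.6667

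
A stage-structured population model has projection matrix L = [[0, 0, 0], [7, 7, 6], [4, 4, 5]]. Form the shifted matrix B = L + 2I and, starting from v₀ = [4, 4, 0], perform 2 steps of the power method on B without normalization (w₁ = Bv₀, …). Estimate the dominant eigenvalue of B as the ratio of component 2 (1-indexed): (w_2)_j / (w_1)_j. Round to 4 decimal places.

μ ≈ 12.8750

B = L + 2I has rows (2, 0, 0); (7, 9, 6); (4, 4, 7)
w1 = Bv₀ = (2·4 + 0·4 + 0·0; 7·4 + 9·4 + 6·0; 4·4 + 4·4 + 7·0) = (8, 64, 32)
w2 = Bw1 = (2·8 + 0·64 + 0·32; 7·8 + 9·64 + 6·32; 4·8 + 4·64 + 7·32) = (16, 824, 512)
Ratio: 824/64 = 12.8750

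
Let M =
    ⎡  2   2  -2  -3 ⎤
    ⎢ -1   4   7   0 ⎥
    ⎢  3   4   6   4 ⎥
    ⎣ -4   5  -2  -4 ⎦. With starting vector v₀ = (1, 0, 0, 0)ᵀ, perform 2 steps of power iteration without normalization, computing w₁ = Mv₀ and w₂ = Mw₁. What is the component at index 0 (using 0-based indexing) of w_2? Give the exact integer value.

w1 = Mv₀ = (2, -1, 3, -4)
w2 = Mw1 = (8, 15, 4, -3)
The requested component of w2 is 8.

8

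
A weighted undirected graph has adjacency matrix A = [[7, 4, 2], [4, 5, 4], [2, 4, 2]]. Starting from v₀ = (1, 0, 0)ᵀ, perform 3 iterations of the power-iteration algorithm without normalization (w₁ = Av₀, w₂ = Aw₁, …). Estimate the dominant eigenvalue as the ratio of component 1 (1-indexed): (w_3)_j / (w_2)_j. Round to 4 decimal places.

11.2319

w1 = Av₀ = (7·1 + 4·0 + 2·0; 4·1 + 5·0 + 4·0; 2·1 + 4·0 + 2·0) = (7, 4, 2)
w2 = Aw1 = (7·7 + 4·4 + 2·2; 4·7 + 5·4 + 4·2; 2·7 + 4·4 + 2·2) = (69, 56, 34)
w3 = Aw2 = (775, 692, 430)
Ratio at component: 775 / 69 = 11.2319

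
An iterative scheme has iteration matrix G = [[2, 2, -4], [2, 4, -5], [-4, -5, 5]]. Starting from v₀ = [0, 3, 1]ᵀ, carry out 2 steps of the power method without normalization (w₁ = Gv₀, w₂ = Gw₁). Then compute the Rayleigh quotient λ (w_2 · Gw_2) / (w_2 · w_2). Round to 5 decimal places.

11.49090

w1 = Gv₀ = (2·0 + 2·3 + (-4)·1; 2·0 + 4·3 + (-5)·1; (-4)·0 + (-5)·3 + 5·1) = (2, 7, -10)
w2 = Gw1 = (2·2 + 2·7 + (-4)·(-10); 2·2 + 4·7 + (-5)·(-10); (-4)·2 + (-5)·7 + 5·(-10)) = (58, 82, -93)
Gw2 = (652, 909, -1107)
w2·Gw2 = 58·652 + 82·909 + (-93)·(-1107) = 215305; w2·w2 = 58·58 + 82·82 + (-93)·(-93) = 18737
λ ≈ 215305/18737 = 11.49090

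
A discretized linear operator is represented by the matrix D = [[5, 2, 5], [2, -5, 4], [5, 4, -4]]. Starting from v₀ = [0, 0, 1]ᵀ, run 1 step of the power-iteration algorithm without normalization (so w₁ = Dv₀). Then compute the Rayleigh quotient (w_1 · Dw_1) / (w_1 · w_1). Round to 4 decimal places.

w1 = Dv₀ = (5·0 + 2·0 + 5·1; 2·0 + (-5)·0 + 4·1; 5·0 + 4·0 + (-4)·1) = (5, 4, -4)
Dw1 = (13, -26, 57)
w1·Dw1 = 5·13 + 4·(-26) + (-4)·57 = -267; w1·w1 = 5·5 + 4·4 + (-4)·(-4) = 57
λ ≈ -267/57 = -4.6842

-4.6842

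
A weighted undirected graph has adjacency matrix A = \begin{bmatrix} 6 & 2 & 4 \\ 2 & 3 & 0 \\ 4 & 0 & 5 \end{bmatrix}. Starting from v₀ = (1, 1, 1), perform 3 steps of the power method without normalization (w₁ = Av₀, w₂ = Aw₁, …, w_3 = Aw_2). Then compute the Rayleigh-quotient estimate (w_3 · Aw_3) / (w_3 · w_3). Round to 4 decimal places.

w1 = Av₀ = (12, 5, 9)
w2 = Aw1 = (118, 39, 93)
w3 = Aw2 = (1158, 353, 937)
Aw3 = (11402, 3375, 9317)
w3·Aw3 = 1158·11402 + 353·3375 + 937·9317 = 23124920; w3·w3 = 1158·1158 + 353·353 + 937·937 = 2343542
λ ≈ 23124920/2343542 = 9.8675

9.8675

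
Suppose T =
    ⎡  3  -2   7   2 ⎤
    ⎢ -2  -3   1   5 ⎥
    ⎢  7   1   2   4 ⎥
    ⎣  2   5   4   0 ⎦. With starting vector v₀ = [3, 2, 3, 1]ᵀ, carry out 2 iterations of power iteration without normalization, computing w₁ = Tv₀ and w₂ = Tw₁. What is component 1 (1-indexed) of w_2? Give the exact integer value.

w1 = Tv₀ = (3·3 + (-2)·2 + 7·3 + 2·1; (-2)·3 + (-3)·2 + 1·3 + 5·1; 7·3 + 1·2 + 2·3 + 4·1; 2·3 + 5·2 + 4·3 + 0·1) = (28, -4, 33, 28)
w2 = Tw1 = (3·28 + (-2)·(-4) + 7·33 + 2·28; (-2)·28 + (-3)·(-4) + 1·33 + 5·28; 7·28 + 1·(-4) + 2·33 + 4·28; 2·28 + 5·(-4) + 4·33 + 0·28) = (379, 129, 370, 168)
The requested component of w2 is 379.

379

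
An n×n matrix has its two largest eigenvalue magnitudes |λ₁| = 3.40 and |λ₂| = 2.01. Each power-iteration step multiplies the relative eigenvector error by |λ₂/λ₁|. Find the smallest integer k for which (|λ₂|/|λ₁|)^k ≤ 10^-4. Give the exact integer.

18

|λ₂/λ₁| = 2.01/3.40 = 0.59118
Need k ≥ ln(10^-4) / ln(0.59118) = -9.2103 / -0.5256 ≈ 17.522
Smallest integer k satisfying the bound: 18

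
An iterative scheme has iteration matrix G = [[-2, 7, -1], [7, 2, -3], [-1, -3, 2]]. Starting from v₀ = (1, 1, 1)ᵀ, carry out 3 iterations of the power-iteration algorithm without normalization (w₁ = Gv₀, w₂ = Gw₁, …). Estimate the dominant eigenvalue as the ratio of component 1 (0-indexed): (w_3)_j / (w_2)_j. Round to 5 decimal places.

9.17391

w1 = Gv₀ = ((-2)·1 + 7·1 + (-1)·1; 7·1 + 2·1 + (-3)·1; (-1)·1 + (-3)·1 + 2·1) = (4, 6, -2)
w2 = Gw1 = ((-2)·4 + 7·6 + (-1)·(-2); 7·4 + 2·6 + (-3)·(-2); (-1)·4 + (-3)·6 + 2·(-2)) = (36, 46, -26)
w3 = Gw2 = (276, 422, -226)
Ratio at component: 422 / 46 = 9.17391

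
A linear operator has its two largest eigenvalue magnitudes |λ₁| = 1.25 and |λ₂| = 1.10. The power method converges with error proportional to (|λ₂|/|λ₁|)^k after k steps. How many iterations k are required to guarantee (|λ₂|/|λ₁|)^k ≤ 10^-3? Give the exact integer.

55

|λ₂/λ₁| = 1.10/1.25 = 0.88000
Need k ≥ ln(10^-3) / ln(0.88000) = -6.9078 / -0.1278 ≈ 54.037
Smallest integer k satisfying the bound: 55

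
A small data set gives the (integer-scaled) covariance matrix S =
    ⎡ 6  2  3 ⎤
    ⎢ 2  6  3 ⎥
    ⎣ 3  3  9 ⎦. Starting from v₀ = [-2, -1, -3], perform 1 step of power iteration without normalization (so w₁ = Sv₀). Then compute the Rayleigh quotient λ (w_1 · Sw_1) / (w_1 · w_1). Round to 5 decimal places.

12.72827

w1 = Sv₀ = (-23, -19, -36)
Sw1 = (-284, -268, -450)
w1·Sw1 = (-23)·(-284) + (-19)·(-268) + (-36)·(-450) = 27824; w1·w1 = (-23)·(-23) + (-19)·(-19) + (-36)·(-36) = 2186
λ ≈ 27824/2186 = 12.72827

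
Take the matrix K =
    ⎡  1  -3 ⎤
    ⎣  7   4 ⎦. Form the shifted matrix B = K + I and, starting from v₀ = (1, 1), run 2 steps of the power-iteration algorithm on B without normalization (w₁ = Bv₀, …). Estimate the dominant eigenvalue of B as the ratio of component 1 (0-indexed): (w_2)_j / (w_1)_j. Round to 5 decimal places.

B = K + I has rows (2, -3); (7, 5)
w1 = Bv₀ = (2·1 + (-3)·1; 7·1 + 5·1) = (-1, 12)
w2 = Bw1 = (2·(-1) + (-3)·12; 7·(-1) + 5·12) = (-38, 53)
Ratio: 53/12 = 4.41667

4.41667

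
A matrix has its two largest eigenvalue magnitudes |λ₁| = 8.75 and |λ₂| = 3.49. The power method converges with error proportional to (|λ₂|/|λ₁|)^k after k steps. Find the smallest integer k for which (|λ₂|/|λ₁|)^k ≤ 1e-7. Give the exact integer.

18

|λ₂/λ₁| = 3.49/8.75 = 0.39886
Need k ≥ ln(1e-7) / ln(0.39886) = -16.1181 / -0.9192 ≈ 17.536
Smallest integer k satisfying the bound: 18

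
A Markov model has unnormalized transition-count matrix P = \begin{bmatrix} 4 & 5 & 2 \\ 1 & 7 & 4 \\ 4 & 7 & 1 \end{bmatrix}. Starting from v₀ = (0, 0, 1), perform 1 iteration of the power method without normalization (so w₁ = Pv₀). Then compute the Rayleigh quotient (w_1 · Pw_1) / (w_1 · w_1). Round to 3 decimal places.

w1 = Pv₀ = (4·0 + 5·0 + 2·1; 1·0 + 7·0 + 4·1; 4·0 + 7·0 + 1·1) = (2, 4, 1)
Pw1 = (30, 34, 37)
w1·Pw1 = 2·30 + 4·34 + 1·37 = 233; w1·w1 = 2·2 + 4·4 + 1·1 = 21
λ ≈ 233/21 = 11.095

λ ≈ 11.095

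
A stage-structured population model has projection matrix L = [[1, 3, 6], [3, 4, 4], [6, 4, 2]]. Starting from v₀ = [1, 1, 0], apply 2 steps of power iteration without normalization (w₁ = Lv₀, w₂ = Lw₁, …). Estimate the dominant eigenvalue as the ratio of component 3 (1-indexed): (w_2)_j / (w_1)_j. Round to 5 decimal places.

w1 = Lv₀ = (4, 7, 10)
w2 = Lw1 = (85, 80, 72)
Ratio at component: 72 / 10 = 7.20000

λ ≈ 7.20000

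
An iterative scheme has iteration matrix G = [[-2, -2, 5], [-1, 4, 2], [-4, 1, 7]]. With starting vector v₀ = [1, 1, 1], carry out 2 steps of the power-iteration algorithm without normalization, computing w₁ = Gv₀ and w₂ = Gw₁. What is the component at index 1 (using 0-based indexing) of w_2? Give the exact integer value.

27

w1 = Gv₀ = ((-2)·1 + (-2)·1 + 5·1; (-1)·1 + 4·1 + 2·1; (-4)·1 + 1·1 + 7·1) = (1, 5, 4)
w2 = Gw1 = ((-2)·1 + (-2)·5 + 5·4; (-1)·1 + 4·5 + 2·4; (-4)·1 + 1·5 + 7·4) = (8, 27, 29)
The requested component of w2 is 27.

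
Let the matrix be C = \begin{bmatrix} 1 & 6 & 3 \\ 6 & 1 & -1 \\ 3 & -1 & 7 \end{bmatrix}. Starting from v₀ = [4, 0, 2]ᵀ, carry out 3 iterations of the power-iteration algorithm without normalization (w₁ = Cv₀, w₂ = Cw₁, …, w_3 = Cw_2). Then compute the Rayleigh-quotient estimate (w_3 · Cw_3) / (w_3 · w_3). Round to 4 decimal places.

8.3184

w1 = Cv₀ = (1·4 + 6·0 + 3·2; 6·4 + 1·0 + (-1)·2; 3·4 + (-1)·0 + 7·2) = (10, 22, 26)
w2 = Cw1 = (1·10 + 6·22 + 3·26; 6·10 + 1·22 + (-1)·26; 3·10 + (-1)·22 + 7·26) = (220, 56, 190)
w3 = Cw2 = (1126, 1186, 1934)
Cw3 = (14044, 6008, 15730)
w3·Cw3 = 1126·14044 + 1186·6008 + 1934·15730 = 53360852; w3·w3 = 1126·1126 + 1186·1186 + 1934·1934 = 6414828
λ ≈ 53360852/6414828 = 8.3184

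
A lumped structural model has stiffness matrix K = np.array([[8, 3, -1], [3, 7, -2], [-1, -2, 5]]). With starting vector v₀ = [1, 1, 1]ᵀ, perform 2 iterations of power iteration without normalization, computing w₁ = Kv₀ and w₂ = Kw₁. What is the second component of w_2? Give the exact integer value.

w1 = Kv₀ = (10, 8, 2)
w2 = Kw1 = (102, 82, -16)
The requested component of w2 is 82.

82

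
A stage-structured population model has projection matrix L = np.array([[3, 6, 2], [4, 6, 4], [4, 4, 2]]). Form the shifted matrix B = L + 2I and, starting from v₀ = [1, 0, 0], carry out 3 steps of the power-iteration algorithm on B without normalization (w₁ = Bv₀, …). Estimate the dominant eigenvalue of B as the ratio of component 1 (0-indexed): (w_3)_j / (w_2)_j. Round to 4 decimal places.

B = L + 2I has rows (5, 6, 2); (4, 8, 4); (4, 4, 4)
w1 = Bv₀ = (5·1 + 6·0 + 2·0; 4·1 + 8·0 + 4·0; 4·1 + 4·0 + 4·0) = (5, 4, 4)
w2 = Bw1 = (5·5 + 6·4 + 2·4; 4·5 + 8·4 + 4·4; 4·5 + 4·4 + 4·4) = (57, 68, 52)
w3 = Bw2 = (797, 980, 708)
Ratio: 980/68 = 14.4118

μ ≈ 14.4118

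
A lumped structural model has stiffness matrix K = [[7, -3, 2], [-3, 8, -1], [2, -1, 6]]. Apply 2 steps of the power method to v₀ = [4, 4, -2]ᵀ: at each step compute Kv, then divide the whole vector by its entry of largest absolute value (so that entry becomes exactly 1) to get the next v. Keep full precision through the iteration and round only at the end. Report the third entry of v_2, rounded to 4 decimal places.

-0.3108

Kv0 = (12.00000, 22.00000, -8.00000); divide by 22.00000 → v1 = (0.54545, 1.00000, -0.36364)
Kv1 = (0.09091, 6.72727, -2.09091); divide by 6.72727 → v2 = (0.01351, 1.00000, -0.31081)
Requested entry of v2: -46/148 = -0.3108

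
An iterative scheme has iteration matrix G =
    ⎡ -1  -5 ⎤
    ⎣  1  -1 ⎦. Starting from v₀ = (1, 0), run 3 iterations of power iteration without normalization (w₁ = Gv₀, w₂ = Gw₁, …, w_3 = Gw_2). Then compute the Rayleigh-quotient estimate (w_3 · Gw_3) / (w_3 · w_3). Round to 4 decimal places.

-0.4400

w1 = Gv₀ = ((-1)·1 + (-5)·0; 1·1 + (-1)·0) = (-1, 1)
w2 = Gw1 = ((-1)·(-1) + (-5)·1; 1·(-1) + (-1)·1) = (-4, -2)
w3 = Gw2 = (14, -2)
Gw3 = (-4, 16)
w3·Gw3 = 14·(-4) + (-2)·16 = -88; w3·w3 = 14·14 + (-2)·(-2) = 200
λ ≈ -88/200 = -0.4400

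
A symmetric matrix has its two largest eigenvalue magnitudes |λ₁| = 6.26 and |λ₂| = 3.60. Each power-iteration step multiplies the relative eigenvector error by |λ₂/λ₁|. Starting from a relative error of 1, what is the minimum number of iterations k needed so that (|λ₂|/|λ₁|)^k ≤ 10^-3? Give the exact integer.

|λ₂/λ₁| = 3.60/6.26 = 0.57508
Need k ≥ ln(10^-3) / ln(0.57508) = -6.9078 / -0.5532 ≈ 12.486
Smallest integer k satisfying the bound: 13

13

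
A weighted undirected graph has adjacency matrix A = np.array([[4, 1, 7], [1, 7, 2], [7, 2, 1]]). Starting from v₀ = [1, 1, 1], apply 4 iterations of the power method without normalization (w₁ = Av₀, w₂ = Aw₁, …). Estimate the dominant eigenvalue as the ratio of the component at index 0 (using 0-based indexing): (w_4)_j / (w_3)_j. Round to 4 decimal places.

10.7762

w1 = Av₀ = (12, 10, 10)
w2 = Aw1 = (128, 102, 114)
w3 = Aw2 = (1412, 1070, 1214)
w4 = Aw3 = (15216, 11330, 13238)
Ratio at component: 15216 / 1412 = 10.7762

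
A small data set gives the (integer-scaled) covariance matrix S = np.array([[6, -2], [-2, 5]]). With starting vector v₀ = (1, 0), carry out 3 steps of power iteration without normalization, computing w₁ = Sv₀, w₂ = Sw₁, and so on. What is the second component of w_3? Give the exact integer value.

w1 = Sv₀ = (6·1 + (-2)·0; (-2)·1 + 5·0) = (6, -2)
w2 = Sw1 = (6·6 + (-2)·(-2); (-2)·6 + 5·(-2)) = (40, -22)
w3 = Sw2 = (284, -190)
The requested component of w3 is -190.

-190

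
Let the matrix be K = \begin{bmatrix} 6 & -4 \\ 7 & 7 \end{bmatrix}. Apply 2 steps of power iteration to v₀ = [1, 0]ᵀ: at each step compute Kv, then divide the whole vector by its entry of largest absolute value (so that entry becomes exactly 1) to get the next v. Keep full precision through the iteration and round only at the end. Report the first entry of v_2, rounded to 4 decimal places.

0.0879

Kv0 = (6.00000, 7.00000); divide by 7.00000 → v1 = (0.85714, 1.00000)
Kv1 = (1.14286, 13.00000); divide by 13.00000 → v2 = (0.08791, 1.00000)
Requested entry of v2: 8/91 = 0.0879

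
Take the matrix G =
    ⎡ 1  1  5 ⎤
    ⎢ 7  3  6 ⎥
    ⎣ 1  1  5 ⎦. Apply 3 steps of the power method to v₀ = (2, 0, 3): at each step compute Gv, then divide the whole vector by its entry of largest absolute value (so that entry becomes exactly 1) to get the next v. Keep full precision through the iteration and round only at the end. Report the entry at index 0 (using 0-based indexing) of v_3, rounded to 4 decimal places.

Gv0 = (17.00000, 32.00000, 17.00000); divide by 32.00000 → v1 = (0.53125, 1.00000, 0.53125)
Gv1 = (4.18750, 9.90625, 4.18750); divide by 9.90625 → v2 = (0.42271, 1.00000, 0.42271)
Gv2 = (3.53628, 8.49527, 3.53628); divide by 8.49527 → v3 = (0.41626, 1.00000, 0.41626)
Requested entry of v3: 1121/2693 = 0.4163

0.4163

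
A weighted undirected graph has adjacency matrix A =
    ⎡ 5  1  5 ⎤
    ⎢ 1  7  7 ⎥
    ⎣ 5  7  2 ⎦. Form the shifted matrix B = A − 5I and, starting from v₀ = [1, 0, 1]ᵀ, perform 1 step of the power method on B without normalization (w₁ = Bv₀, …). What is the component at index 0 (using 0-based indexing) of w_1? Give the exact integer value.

5

B = A − 5I has rows (0, 1, 5); (1, 2, 7); (5, 7, -3)
w1 = Bv₀ = (0·1 + 1·0 + 5·1; 1·1 + 2·0 + 7·1; 5·1 + 7·0 + (-3)·1) = (5, 8, 2)
Requested component of w1: 5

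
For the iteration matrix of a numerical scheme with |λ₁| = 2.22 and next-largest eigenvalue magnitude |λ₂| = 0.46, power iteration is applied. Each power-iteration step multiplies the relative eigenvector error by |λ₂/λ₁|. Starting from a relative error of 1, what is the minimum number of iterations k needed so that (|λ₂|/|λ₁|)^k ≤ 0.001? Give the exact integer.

|λ₂/λ₁| = 0.46/2.22 = 0.20721
Need k ≥ ln(0.001) / ln(0.20721) = -6.9078 / -1.5740 ≈ 4.389
Smallest integer k satisfying the bound: 5

5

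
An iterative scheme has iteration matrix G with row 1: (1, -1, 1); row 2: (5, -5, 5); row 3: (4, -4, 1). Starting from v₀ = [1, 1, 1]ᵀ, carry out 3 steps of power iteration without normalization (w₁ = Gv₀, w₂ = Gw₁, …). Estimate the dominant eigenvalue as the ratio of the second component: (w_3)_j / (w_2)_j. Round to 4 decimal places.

1.0000

w1 = Gv₀ = (1·1 + (-1)·1 + 1·1; 5·1 + (-5)·1 + 5·1; 4·1 + (-4)·1 + 1·1) = (1, 5, 1)
w2 = Gw1 = (1·1 + (-1)·5 + 1·1; 5·1 + (-5)·5 + 5·1; 4·1 + (-4)·5 + 1·1) = (-3, -15, -15)
w3 = Gw2 = (-3, -15, 33)
Ratio at component: -15 / -15 = 1.0000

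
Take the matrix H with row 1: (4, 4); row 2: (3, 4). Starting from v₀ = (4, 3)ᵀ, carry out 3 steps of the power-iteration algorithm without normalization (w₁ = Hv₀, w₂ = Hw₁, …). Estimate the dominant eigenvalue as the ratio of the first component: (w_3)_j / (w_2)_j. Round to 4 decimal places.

w1 = Hv₀ = (28, 24)
w2 = Hw1 = (208, 180)
w3 = Hw2 = (1552, 1344)
Ratio at component: 1552 / 208 = 7.4615

λ ≈ 7.4615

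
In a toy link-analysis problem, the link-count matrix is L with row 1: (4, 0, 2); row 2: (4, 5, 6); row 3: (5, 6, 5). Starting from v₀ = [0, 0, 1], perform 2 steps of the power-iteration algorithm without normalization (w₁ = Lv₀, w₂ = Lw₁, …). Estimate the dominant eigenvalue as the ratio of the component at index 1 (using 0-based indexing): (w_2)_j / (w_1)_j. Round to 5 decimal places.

w1 = Lv₀ = (4·0 + 0·0 + 2·1; 4·0 + 5·0 + 6·1; 5·0 + 6·0 + 5·1) = (2, 6, 5)
w2 = Lw1 = (4·2 + 0·6 + 2·5; 4·2 + 5·6 + 6·5; 5·2 + 6·6 + 5·5) = (18, 68, 71)
Ratio at component: 68 / 6 = 11.33333

λ ≈ 11.33333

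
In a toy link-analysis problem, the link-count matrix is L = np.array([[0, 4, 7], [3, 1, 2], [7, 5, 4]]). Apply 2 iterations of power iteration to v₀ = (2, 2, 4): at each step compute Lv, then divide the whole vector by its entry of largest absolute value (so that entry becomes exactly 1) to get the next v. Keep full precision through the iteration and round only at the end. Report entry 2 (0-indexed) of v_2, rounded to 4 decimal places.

1.0000

Lv0 = (36.00000, 16.00000, 40.00000); divide by 40.00000 → v1 = (0.90000, 0.40000, 1.00000)
Lv1 = (8.60000, 5.10000, 12.30000); divide by 12.30000 → v2 = (0.69919, 0.41463, 1.00000)
Requested entry of v2: 492/492 = 1.0000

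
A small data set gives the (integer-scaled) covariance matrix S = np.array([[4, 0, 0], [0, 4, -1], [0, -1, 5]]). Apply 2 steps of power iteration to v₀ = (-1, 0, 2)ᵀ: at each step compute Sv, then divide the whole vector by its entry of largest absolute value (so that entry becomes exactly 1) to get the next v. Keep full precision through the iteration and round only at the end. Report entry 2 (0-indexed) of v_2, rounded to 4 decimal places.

1.0000

Sv0 = (-4.00000, -2.00000, 10.00000); divide by 10.00000 → v1 = (-0.40000, -0.20000, 1.00000)
Sv1 = (-1.60000, -1.80000, 5.20000); divide by 5.20000 → v2 = (-0.30769, -0.34615, 1.00000)
Requested entry of v2: 52/52 = 1.0000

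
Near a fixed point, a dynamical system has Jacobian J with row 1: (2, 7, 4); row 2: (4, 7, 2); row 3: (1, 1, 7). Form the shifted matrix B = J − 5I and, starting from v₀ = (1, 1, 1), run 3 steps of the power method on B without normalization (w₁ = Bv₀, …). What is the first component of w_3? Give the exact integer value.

B = J − 5I has rows (-3, 7, 4); (4, 2, 2); (1, 1, 2)
w1 = Bv₀ = (8, 8, 4)
w2 = Bw1 = (48, 56, 24)
w3 = Bw2 = (344, 352, 152)
Requested component of w3: 344

344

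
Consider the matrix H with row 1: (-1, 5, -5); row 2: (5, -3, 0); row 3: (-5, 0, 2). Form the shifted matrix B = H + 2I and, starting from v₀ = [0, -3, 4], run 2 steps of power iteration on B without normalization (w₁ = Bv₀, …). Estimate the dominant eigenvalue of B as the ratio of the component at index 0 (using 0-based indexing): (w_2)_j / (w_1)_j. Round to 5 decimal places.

B = H + 2I has rows (1, 5, -5); (5, -1, 0); (-5, 0, 4)
w1 = Bv₀ = (-35, 3, 16)
w2 = Bw1 = (-100, -178, 239)
Ratio: -100/-35 = 2.85714

2.85714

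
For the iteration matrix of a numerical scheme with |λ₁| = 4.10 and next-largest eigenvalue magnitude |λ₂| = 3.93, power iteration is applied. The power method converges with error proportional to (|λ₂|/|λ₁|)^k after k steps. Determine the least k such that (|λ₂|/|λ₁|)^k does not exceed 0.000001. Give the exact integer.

327

|λ₂/λ₁| = 3.93/4.10 = 0.95854
Need k ≥ ln(0.000001) / ln(0.95854) = -13.8155 / -0.0423 ≈ 326.241
Smallest integer k satisfying the bound: 327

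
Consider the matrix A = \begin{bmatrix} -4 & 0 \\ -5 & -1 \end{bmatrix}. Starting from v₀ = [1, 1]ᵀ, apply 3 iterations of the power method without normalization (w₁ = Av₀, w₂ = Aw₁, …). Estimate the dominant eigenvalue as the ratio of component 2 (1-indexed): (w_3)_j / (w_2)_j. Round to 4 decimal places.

w1 = Av₀ = ((-4)·1 + 0·1; (-5)·1 + (-1)·1) = (-4, -6)
w2 = Aw1 = ((-4)·(-4) + 0·(-6); (-5)·(-4) + (-1)·(-6)) = (16, 26)
w3 = Aw2 = (-64, -106)
Ratio at component: -106 / 26 = -4.0769

λ ≈ -4.0769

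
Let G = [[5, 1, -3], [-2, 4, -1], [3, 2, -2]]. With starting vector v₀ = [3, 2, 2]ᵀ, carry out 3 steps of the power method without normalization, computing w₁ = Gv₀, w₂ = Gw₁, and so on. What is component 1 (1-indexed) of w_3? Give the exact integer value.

w1 = Gv₀ = (5·3 + 1·2 + (-3)·2; (-2)·3 + 4·2 + (-1)·2; 3·3 + 2·2 + (-2)·2) = (11, 0, 9)
w2 = Gw1 = (5·11 + 1·0 + (-3)·9; (-2)·11 + 4·0 + (-1)·9; 3·11 + 2·0 + (-2)·9) = (28, -31, 15)
w3 = Gw2 = (64, -195, -8)
The requested component of w3 is 64.

64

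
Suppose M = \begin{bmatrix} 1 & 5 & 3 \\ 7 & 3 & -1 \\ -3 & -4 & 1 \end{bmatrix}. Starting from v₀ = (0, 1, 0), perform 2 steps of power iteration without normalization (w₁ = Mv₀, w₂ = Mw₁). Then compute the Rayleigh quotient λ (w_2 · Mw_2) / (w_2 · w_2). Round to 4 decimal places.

w1 = Mv₀ = (1·0 + 5·1 + 3·0; 7·0 + 3·1 + (-1)·0; (-3)·0 + (-4)·1 + 1·0) = (5, 3, -4)
w2 = Mw1 = (1·5 + 5·3 + 3·(-4); 7·5 + 3·3 + (-1)·(-4); (-3)·5 + (-4)·3 + 1·(-4)) = (8, 48, -31)
Mw2 = (155, 231, -247)
w2·Mw2 = 8·155 + 48·231 + (-31)·(-247) = 19985; w2·w2 = 8·8 + 48·48 + (-31)·(-31) = 3329
λ ≈ 19985/3329 = 6.0033

6.0033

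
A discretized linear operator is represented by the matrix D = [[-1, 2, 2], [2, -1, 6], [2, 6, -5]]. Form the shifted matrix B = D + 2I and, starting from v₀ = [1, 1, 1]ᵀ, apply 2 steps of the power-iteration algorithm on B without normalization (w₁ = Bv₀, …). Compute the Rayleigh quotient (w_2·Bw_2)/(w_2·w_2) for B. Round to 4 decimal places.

6.4565

B = D + 2I has rows (1, 2, 2); (2, 1, 6); (2, 6, -3)
w1 = Bv₀ = (1·1 + 2·1 + 2·1; 2·1 + 1·1 + 6·1; 2·1 + 6·1 + (-3)·1) = (5, 9, 5)
w2 = Bw1 = (1·5 + 2·9 + 2·5; 2·5 + 1·9 + 6·5; 2·5 + 6·9 + (-3)·5) = (33, 49, 49)
Bw2 = (229, 409, 213)
w2·Bw2 = 38035; w2·w2 = 5891; μ ≈ 38035/5891 = 6.4565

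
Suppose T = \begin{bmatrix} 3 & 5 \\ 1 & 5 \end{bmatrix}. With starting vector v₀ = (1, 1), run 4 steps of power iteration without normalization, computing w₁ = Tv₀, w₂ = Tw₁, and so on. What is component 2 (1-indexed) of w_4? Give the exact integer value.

1572

w1 = Tv₀ = (8, 6)
w2 = Tw1 = (54, 38)
w3 = Tw2 = (352, 244)
w4 = Tw3 = (2276, 1572)
The requested component of w4 is 1572.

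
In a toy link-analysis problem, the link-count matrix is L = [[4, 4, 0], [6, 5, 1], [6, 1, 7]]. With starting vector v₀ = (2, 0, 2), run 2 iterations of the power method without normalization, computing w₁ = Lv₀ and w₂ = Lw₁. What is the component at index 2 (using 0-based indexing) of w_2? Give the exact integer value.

244

w1 = Lv₀ = (4·2 + 4·0 + 0·2; 6·2 + 5·0 + 1·2; 6·2 + 1·0 + 7·2) = (8, 14, 26)
w2 = Lw1 = (4·8 + 4·14 + 0·26; 6·8 + 5·14 + 1·26; 6·8 + 1·14 + 7·26) = (88, 144, 244)
The requested component of w2 is 244.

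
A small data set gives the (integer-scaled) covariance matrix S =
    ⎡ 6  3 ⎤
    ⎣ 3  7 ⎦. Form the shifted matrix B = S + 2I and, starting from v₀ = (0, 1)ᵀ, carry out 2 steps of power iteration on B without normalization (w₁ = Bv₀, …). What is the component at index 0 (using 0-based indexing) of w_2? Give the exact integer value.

B = S + 2I has rows (8, 3); (3, 9)
w1 = Bv₀ = (3, 9)
w2 = Bw1 = (51, 90)
Requested component of w2: 51

51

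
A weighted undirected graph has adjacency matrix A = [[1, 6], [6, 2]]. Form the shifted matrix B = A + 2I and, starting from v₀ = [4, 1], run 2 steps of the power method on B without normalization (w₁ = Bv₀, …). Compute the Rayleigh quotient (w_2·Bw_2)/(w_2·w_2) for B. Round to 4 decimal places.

9.4952

B = A + 2I has rows (3, 6); (6, 4)
w1 = Bv₀ = (18, 28)
w2 = Bw1 = (222, 220)
Bw2 = (1986, 2212)
w2·Bw2 = 927532; w2·w2 = 97684; μ ≈ 927532/97684 = 9.4952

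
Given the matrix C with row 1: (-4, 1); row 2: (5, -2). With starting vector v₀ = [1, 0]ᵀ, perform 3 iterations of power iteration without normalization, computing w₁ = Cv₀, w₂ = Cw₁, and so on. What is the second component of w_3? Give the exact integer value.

w1 = Cv₀ = ((-4)·1 + 1·0; 5·1 + (-2)·0) = (-4, 5)
w2 = Cw1 = ((-4)·(-4) + 1·5; 5·(-4) + (-2)·5) = (21, -30)
w3 = Cw2 = (-114, 165)
The requested component of w3 is 165.

165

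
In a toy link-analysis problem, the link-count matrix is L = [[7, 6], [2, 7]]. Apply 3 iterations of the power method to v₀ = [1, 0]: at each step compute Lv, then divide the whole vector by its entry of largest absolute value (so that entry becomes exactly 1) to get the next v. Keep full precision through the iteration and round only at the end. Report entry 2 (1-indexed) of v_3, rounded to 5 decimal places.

0.53445

Lv0 = (7.000000, 2.000000); divide by 7.000000 → v1 = (1.000000, 0.285714)
Lv1 = (8.714286, 4.000000); divide by 8.714286 → v2 = (1.000000, 0.459016)
Lv2 = (9.754098, 5.213115); divide by 9.754098 → v3 = (1.000000, 0.534454)
Requested entry of v3: 318/595 = 0.53445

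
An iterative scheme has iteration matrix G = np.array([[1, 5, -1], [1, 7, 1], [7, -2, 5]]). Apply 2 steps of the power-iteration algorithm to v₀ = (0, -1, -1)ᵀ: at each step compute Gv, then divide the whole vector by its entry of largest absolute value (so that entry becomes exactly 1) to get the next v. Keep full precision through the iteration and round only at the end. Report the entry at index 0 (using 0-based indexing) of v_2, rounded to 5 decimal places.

Gv0 = (-4.000000, -8.000000, -3.000000); divide by -8.000000 → v1 = (0.500000, 1.000000, 0.375000)
Gv1 = (5.125000, 7.875000, 3.375000); divide by 7.875000 → v2 = (0.650794, 1.000000, 0.428571)
Requested entry of v2: -41/-63 = 0.65079

0.65079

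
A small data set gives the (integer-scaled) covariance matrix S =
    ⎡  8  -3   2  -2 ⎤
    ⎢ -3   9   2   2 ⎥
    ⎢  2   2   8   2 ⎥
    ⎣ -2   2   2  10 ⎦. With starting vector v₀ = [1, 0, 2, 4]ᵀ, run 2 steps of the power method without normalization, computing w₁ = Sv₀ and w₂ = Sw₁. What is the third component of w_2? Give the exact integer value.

318

w1 = Sv₀ = (4, 9, 26, 42)
w2 = Sw1 = (-27, 205, 318, 482)
The requested component of w2 is 318.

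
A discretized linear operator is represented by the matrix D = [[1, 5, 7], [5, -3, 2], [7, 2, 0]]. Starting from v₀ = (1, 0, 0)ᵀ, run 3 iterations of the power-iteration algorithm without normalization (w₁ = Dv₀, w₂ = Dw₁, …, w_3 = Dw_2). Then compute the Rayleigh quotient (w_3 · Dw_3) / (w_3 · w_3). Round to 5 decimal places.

λ ≈ 5.87868

w1 = Dv₀ = (1·1 + 5·0 + 7·0; 5·1 + (-3)·0 + 2·0; 7·1 + 2·0 + 0·0) = (1, 5, 7)
w2 = Dw1 = (1·1 + 5·5 + 7·7; 5·1 + (-3)·5 + 2·7; 7·1 + 2·5 + 0·7) = (75, 4, 17)
w3 = Dw2 = (214, 397, 533)
Dw3 = (5930, 945, 2292)
w3·Dw3 = 214·5930 + 397·945 + 533·2292 = 2865821; w3·w3 = 214·214 + 397·397 + 533·533 = 487494
λ ≈ 2865821/487494 = 5.87868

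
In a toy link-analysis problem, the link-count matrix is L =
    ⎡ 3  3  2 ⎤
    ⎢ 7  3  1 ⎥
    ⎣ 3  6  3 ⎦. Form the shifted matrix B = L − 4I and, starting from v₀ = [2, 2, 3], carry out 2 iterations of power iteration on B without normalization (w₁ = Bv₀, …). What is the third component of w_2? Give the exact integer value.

105

B = L − 4I has rows (-1, 3, 2); (7, -1, 1); (3, 6, -1)
w1 = Bv₀ = ((-1)·2 + 3·2 + 2·3; 7·2 + (-1)·2 + 1·3; 3·2 + 6·2 + (-1)·3) = (10, 15, 15)
w2 = Bw1 = ((-1)·10 + 3·15 + 2·15; 7·10 + (-1)·15 + 1·15; 3·10 + 6·15 + (-1)·15) = (65, 70, 105)
Requested component of w2: 105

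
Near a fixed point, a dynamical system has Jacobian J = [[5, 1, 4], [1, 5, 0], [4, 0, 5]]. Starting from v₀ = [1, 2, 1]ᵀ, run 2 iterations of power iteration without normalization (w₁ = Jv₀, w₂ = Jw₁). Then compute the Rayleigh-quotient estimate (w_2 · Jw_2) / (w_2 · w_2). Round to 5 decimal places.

λ ≈ 8.79560

w1 = Jv₀ = (5·1 + 1·2 + 4·1; 1·1 + 5·2 + 0·1; 4·1 + 0·2 + 5·1) = (11, 11, 9)
w2 = Jw1 = (5·11 + 1·11 + 4·9; 1·11 + 5·11 + 0·9; 4·11 + 0·11 + 5·9) = (102, 66, 89)
Jw2 = (932, 432, 853)
w2·Jw2 = 102·932 + 66·432 + 89·853 = 199493; w2·w2 = 102·102 + 66·66 + 89·89 = 22681
λ ≈ 199493/22681 = 8.79560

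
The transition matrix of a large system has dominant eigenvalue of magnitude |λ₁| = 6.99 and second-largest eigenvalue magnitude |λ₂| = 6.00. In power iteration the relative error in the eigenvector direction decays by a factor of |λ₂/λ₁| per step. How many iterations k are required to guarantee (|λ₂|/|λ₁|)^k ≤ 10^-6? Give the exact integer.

|λ₂/λ₁| = 6.00/6.99 = 0.85837
Need k ≥ ln(10^-6) / ln(0.85837) = -13.8155 / -0.1527 ≈ 90.462
Smallest integer k satisfying the bound: 91

91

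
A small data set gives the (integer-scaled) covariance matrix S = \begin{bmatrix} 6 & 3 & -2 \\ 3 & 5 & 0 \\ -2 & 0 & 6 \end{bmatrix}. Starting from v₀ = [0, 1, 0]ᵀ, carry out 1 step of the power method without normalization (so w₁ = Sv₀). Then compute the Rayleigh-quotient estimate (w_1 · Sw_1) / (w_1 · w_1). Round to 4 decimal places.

λ ≈ 7.9118

w1 = Sv₀ = (6·0 + 3·1 + (-2)·0; 3·0 + 5·1 + 0·0; (-2)·0 + 0·1 + 6·0) = (3, 5, 0)
Sw1 = (33, 34, -6)
w1·Sw1 = 3·33 + 5·34 + 0·(-6) = 269; w1·w1 = 3·3 + 5·5 + 0·0 = 34
λ ≈ 269/34 = 7.9118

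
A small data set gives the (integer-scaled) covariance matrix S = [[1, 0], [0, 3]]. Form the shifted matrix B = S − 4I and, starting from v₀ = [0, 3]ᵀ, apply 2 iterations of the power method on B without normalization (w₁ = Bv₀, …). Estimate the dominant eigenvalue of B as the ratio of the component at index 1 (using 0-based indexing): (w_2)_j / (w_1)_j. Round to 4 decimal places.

B = S − 4I has rows (-3, 0); (0, -1)
w1 = Bv₀ = ((-3)·0 + 0·3; 0·0 + (-1)·3) = (0, -3)
w2 = Bw1 = ((-3)·0 + 0·(-3); 0·0 + (-1)·(-3)) = (0, 3)
Ratio: 3/-3 = -1.0000

μ ≈ -1.0000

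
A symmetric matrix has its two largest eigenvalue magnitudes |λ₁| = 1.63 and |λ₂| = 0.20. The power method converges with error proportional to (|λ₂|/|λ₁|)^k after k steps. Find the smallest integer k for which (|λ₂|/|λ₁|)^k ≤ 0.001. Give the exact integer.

|λ₂/λ₁| = 0.20/1.63 = 0.12270
Need k ≥ ln(0.001) / ln(0.12270) = -6.9078 / -2.0980 ≈ 3.293
Smallest integer k satisfying the bound: 4

4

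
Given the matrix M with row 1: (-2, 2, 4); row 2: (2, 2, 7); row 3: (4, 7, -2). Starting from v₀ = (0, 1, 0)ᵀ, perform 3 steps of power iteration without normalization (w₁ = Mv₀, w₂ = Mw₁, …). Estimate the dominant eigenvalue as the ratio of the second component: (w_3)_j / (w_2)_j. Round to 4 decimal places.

λ ≈ 3.9649

w1 = Mv₀ = ((-2)·0 + 2·1 + 4·0; 2·0 + 2·1 + 7·0; 4·0 + 7·1 + (-2)·0) = (2, 2, 7)
w2 = Mw1 = ((-2)·2 + 2·2 + 4·7; 2·2 + 2·2 + 7·7; 4·2 + 7·2 + (-2)·7) = (28, 57, 8)
w3 = Mw2 = (90, 226, 495)
Ratio at component: 226 / 57 = 3.9649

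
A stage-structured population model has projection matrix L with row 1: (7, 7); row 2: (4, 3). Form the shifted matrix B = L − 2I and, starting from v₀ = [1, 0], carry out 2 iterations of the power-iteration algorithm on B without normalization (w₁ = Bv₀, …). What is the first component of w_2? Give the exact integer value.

53

B = L − 2I has rows (5, 7); (4, 1)
w1 = Bv₀ = (5, 4)
w2 = Bw1 = (53, 24)
Requested component of w2: 53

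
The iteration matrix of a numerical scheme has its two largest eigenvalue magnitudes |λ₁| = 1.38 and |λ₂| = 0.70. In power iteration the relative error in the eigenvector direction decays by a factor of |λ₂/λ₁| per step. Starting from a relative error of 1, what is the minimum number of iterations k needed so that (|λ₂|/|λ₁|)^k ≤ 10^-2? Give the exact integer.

7

|λ₂/λ₁| = 0.70/1.38 = 0.50725
Need k ≥ ln(10^-2) / ln(0.50725) = -4.6052 / -0.6788 ≈ 6.785
Smallest integer k satisfying the bound: 7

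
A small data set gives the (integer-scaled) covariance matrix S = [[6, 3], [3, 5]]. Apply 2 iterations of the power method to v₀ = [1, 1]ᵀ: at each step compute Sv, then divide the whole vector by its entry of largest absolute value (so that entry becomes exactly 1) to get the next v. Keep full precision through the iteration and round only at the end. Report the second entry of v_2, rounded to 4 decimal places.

Sv0 = (9.00000, 8.00000); divide by 9.00000 → v1 = (1.00000, 0.88889)
Sv1 = (8.66667, 7.44444); divide by 8.66667 → v2 = (1.00000, 0.85897)
Requested entry of v2: 67/78 = 0.8590

0.8590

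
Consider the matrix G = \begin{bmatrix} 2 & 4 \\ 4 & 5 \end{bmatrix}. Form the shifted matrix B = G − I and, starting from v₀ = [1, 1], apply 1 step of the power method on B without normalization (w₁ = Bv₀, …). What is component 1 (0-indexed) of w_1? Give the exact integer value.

B = G − I has rows (1, 4); (4, 4)
w1 = Bv₀ = (1·1 + 4·1; 4·1 + 4·1) = (5, 8)
Requested component of w1: 8

8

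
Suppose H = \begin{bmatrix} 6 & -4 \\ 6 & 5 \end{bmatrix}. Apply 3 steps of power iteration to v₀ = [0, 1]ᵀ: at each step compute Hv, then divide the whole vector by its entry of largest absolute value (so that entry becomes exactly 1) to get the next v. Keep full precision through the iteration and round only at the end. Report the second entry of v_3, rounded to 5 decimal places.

0.96642

Hv0 = (-4.000000, 5.000000); divide by 5.000000 → v1 = (-0.800000, 1.000000)
Hv1 = (-8.800000, 0.200000); divide by -8.800000 → v2 = (1.000000, -0.022727)
Hv2 = (6.090909, 5.886364); divide by 6.090909 → v3 = (1.000000, 0.966418)
Requested entry of v3: -259/-268 = 0.96642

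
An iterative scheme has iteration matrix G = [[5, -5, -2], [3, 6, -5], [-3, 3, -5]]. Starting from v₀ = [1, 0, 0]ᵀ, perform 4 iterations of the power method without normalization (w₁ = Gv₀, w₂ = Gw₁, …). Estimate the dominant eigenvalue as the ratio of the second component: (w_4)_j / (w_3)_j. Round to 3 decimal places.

λ ≈ 3.289

w1 = Gv₀ = (5, 3, -3)
w2 = Gw1 = (16, 48, 9)
w3 = Gw2 = (-178, 291, 51)
w4 = Gw3 = (-2447, 957, 1152)
Ratio at component: 957 / 291 = 3.289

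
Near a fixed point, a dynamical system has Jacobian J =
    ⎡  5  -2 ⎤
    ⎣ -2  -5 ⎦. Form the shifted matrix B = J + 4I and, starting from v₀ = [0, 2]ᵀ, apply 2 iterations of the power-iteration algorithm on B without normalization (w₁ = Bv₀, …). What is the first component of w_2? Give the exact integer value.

-32

B = J + 4I has rows (9, -2); (-2, -1)
w1 = Bv₀ = (9·0 + (-2)·2; (-2)·0 + (-1)·2) = (-4, -2)
w2 = Bw1 = (9·(-4) + (-2)·(-2); (-2)·(-4) + (-1)·(-2)) = (-32, 10)
Requested component of w2: -32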